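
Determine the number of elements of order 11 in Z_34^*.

φ(34) = φ(2)·φ(17) = 1·16 = 16 = 2^4.
In a cyclic group of order 16, there are φ(d) elements of order d for each divisor d of 16, and zero for non-divisors.
Here 16 is not a multiple of 11, so there are no elements of order 11.

0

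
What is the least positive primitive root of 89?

3

φ(89) = 89 − 1 = 88 = 2^3 · 11.
g is a primitive root iff g^(88/q) ≢ 1 (mod 89) for each prime q ∈ {2, 11}.
g = 2: 2^44 ≡ 1 — hits 1, so not a primitive root.
g = 3: 3^44 ≡ 88; 3^8 ≡ 64 — none is 1, so 3 is a primitive root.
So 3 is the smallest generator of (Z/89Z)^×.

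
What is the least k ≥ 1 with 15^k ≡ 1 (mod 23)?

22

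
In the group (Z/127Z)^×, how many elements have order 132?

φ(127) = 127 − 1 = 126 = 2 · 3^2 · 7.
(Z/127Z)^× is cyclic (|G| = 126); a cyclic group of order m has exactly φ(d) elements of each order d | m, and none otherwise.
Here 126 is not a multiple of 132, so there are no elements of order 132.

0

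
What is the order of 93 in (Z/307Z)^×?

9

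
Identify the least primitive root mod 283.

φ(283) = 283 − 1 = 282 = 2 · 3 · 47.
Test candidates g = 2, 3, … against the prime factors q ∈ {2, 3, 47} of φ(283): g is a generator iff g^(282/q) ≢ 1 for every such q.
g = 2: 2^141 ≡ 282; 2^94 ≡ 1 — hits 1, so not a primitive root.
g = 3: 3^141 ≡ 282; 3^94 ≡ 238; 3^6 ≡ 163 — none is 1, so 3 is a primitive root.
So 3 is the smallest generator of (Z/283Z)^×.

3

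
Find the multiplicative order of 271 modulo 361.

By Lagrange's theorem, ord_361(271) divides φ(361) = φ(19^2) = 19·(19−1) = 342 = 2 · 3^2 · 19.
Divisors of 342: 1, 2, 3, 6, 9, 18, 19, 38, 57, 114, 171, 342.
Test each divisor d:
271^1 ≡ 271
271^2 ≡ 158
271^3 ≡ 220
271^6 ≡ 26
271^9 ≡ 305
271^18 ≡ 248
271^19 ≡ 62
271^38 ≡ 234
271^57 ≡ 68
271^114 ≡ 292
271^171 ≡ 1
So ord_361(271) = 171.

171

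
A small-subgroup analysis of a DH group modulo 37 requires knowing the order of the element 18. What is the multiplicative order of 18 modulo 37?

36

Since 18 ∈ (Z/37Z)^×, its order divides φ(37) = 37 − 1 = 36 = 2^2 · 3^2.
Divisors of 36: 1, 2, 3, 4, 6, 9, 12, 18, 36.
Check 18^d mod 37 for each divisor in increasing order:
18^1 ≡ 18 (mod 37)
18^2 ≡ 28 (mod 37)
18^3 ≡ 23 (mod 37)
18^4 ≡ 7 (mod 37)
18^6 ≡ 11 (mod 37)
18^9 ≡ 31 (mod 37)
18^12 ≡ 10 (mod 37)
18^18 ≡ 36 (mod 37)
18^36 ≡ 1 (mod 37) ✓
Therefore the multiplicative order of 18 modulo 37 is 36.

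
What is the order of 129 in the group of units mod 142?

35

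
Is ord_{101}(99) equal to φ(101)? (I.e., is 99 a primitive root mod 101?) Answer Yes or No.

φ(101) = 101 − 1 = 100 = 2^2 · 5^2.
99 is a primitive root mod 101 iff 99^(φ(101)/q) ≢ 1 for every prime q | φ(101), i.e. q ∈ {2, 5}.
99^50 ≡ 100 (mod 101)  [q = 2: ≢ 1 ✓]
99^20 ≡ 95 (mod 101)  [q = 5: ≢ 1 ✓]
Every test exponent gives a nontrivial residue, hence 99 generates the full group.

Yes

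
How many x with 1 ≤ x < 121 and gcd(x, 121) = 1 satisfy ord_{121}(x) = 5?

φ(121) = φ(11^2) = 11·(11−1) = 110 = 2 · 5 · 11.
Since (Z/121Z)^× is cyclic of order 110, the number of elements of order d is φ(d) when d | 110 and 0 otherwise.
5 | 110, and φ(5) = 5 − 1 = 4.

4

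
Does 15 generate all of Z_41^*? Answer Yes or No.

φ(41) = 41 − 1 = 40 = 2^3 · 5.
An element g generates (Z/41Z)^× iff g^(40/q) ≢ 1 (mod 41) for each prime q ∈ {2, 5}.
15^20 ≡ 40 (mod 41)  [q = 2: ≢ 1 ✓]
15^8 ≡ 18 (mod 41)  [q = 5: ≢ 1 ✓]
None equal 1, so ord_41(15) = 40: 15 is a primitive root.

Yes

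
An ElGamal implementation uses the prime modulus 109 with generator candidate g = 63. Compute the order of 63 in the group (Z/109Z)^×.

ord(63) | φ(109) = 109 − 1 = 108 = 2^2 · 3^3.
Divisors of 108: 1, 2, 3, 4, 6, 9, 12, 18, 27, 36, 54, 108.
Test each divisor d:
63^1 ≡ 63 (mod 109)
63^2 ≡ 45 (mod 109)
63^3 ≡ 1 (mod 109) ✓
Hence ord(63) = 3.

3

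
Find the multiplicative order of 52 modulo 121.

ord(52) | φ(121) = φ(11^2) = 11·(11−1) = 110 = 2 · 5 · 11.
Divisors of 110: 1, 2, 5, 10, 11, 22, 55, 110.
Compute 52^d (mod 121) for the divisors d until we hit 1:
52^1 ≡ 52
52^2 ≡ 42
52^5 ≡ 10
52^10 ≡ 100
52^11 ≡ 118
52^22 ≡ 9
52^55 ≡ 120
52^110 ≡ 1
So ord_121(52) = 110.

110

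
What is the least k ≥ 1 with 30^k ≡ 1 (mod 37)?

By Lagrange's theorem, ord_37(30) divides φ(37) = 37 − 1 = 36 = 2^2 · 3^2.
Divisors of 36: 1, 2, 3, 4, 6, 9, 12, 18, 36.
Compute 30^d (mod 37) for the divisors d until we hit 1:
30^1 ≡ 30 (mod 37)
30^2 ≡ 12 (mod 37)
30^3 ≡ 27 (mod 37)
30^4 ≡ 33 (mod 37)
30^6 ≡ 26 (mod 37)
30^9 ≡ 36 (mod 37)
30^12 ≡ 10 (mod 37)
30^18 ≡ 1 (mod 37) ✓
The smallest such exponent is 18, so the order of 30 is 18.

18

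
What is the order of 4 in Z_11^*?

5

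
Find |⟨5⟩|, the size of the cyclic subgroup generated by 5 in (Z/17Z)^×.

ord(5) | φ(17) = 17 − 1 = 16 = 2^4.
Divisors of 16: 1, 2, 4, 8, 16.
Check 5^d mod 17 for each divisor in increasing order:
5^1 ≡ 5 (mod 17)
5^2 ≡ 8 (mod 17)
5^4 ≡ 13 (mod 17)
5^8 ≡ 16 (mod 17)
5^16 ≡ 1 (mod 17) ✓
Hence ord(5) = 16.

16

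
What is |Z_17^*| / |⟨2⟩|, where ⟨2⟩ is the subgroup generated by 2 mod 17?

ord(2) | φ(17) = 17 − 1 = 16 = 2^4.
Divisors of 16: 1, 2, 4, 8, 16.
Compute 2^d (mod 17) for the divisors d until we hit 1:
2^1 ≡ 2 (mod 17)
2^2 ≡ 4 (mod 17)
2^4 ≡ 16 (mod 17)
2^8 ≡ 1 (mod 17) ✓
So ord_17(2) = 8, hence |⟨2⟩| = 8.
Index = |(Z/17Z)^×| / |⟨2⟩| = 16 / 8 = 2.

2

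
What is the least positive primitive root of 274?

φ(274) = φ(2)·φ(137) = 1·136 = 136 = 2^3 · 17.
g is a primitive root iff g^(136/q) ≢ 1 (mod 274) for each prime q ∈ {2, 17}.
g = 2: gcd(2, 274) = 2 > 1, not a unit — skip.
g = 3: 3^68 ≡ 273; 3^8 ≡ 259 — none is 1, so 3 is a primitive root.
So 3 is the smallest generator of (Z/274Z)^×.

3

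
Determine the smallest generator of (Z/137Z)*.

3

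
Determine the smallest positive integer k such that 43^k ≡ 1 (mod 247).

18

ord(43) | φ(247) = φ(13·19) = (13−1)·(19−1) = 12·18 = 216 = 2^3 · 3^3.
Divisors of 216: 1, 2, 3, 4, 6, 8, 9, 12, 18, 24, 27, 36, 54, 72, 108, 216.
Check 43^d mod 247 for each divisor in increasing order:
43^1 ≡ 43 (mod 247)
43^2 ≡ 120 (mod 247)
43^3 ≡ 220 (mod 247)
43^4 ≡ 74 (mod 247)
43^6 ≡ 235 (mod 247)
43^8 ≡ 42 (mod 247)
43^9 ≡ 77 (mod 247)
43^12 ≡ 144 (mod 247)
43^18 ≡ 1 (mod 247) ✓
So ord_247(43) = 18.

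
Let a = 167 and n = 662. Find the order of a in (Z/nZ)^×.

The order of 167 must divide φ(662) = φ(2)·φ(331) = 1·330 = 330 = 2 · 3 · 5 · 11.
Divisors of 330: 1, 2, 3, 5, 6, 10, 11, 15, 22, 30, 33, 55, 66, 110, 165, 330.
Evaluate successive powers at the divisors of 330:
167^1 ≡ 167
167^2 ≡ 85
167^3 ≡ 293
167^5 ≡ 411
167^6 ≡ 451
167^10 ≡ 111
167^11 ≡ 1
The smallest such exponent is 11, so the order of 167 is 11.

11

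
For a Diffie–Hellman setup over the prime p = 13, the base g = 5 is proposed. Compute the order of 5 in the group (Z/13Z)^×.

4

Since 5 ∈ (Z/13Z)^×, its order divides φ(13) = 13 − 1 = 12 = 2^2 · 3.
Divisors of 12: 1, 2, 3, 4, 6, 12.
Evaluate successive powers at the divisors of 12:
5^1 ≡ 5
5^2 ≡ 12
5^3 ≡ 8
5^4 ≡ 1
So ord_13(5) = 4.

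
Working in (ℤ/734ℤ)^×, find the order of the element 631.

183

Since 631 ∈ (Z/734Z)^×, its order divides φ(734) = φ(2)·φ(367) = 1·366 = 366 = 2 · 3 · 61.
Divisors of 366: 1, 2, 3, 6, 61, 122, 183, 366.
Evaluate successive powers at the divisors of 366:
631^1 ≡ 631 (mod 734)
631^2 ≡ 333 (mod 734)
631^3 ≡ 199 (mod 734)
631^6 ≡ 699 (mod 734)
631^61 ≡ 83 (mod 734)
631^122 ≡ 283 (mod 734)
631^183 ≡ 1 (mod 734) ✓
The smallest such exponent is 183, so the order of 631 is 183.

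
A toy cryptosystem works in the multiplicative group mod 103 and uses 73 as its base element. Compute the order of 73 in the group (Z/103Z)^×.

34

Since 73 ∈ (Z/103Z)^×, its order divides φ(103) = 103 − 1 = 102 = 2 · 3 · 17.
Divisors of 102: 1, 2, 3, 6, 17, 34, 51, 102.
Compute 73^d (mod 103) for the divisors d until we hit 1:
73^1 ≡ 73
73^2 ≡ 76
73^3 ≡ 89
73^6 ≡ 93
73^17 ≡ 102
73^34 ≡ 1
So ord_103(73) = 34.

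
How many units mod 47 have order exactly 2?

φ(47) = 47 − 1 = 46 = 2 · 23.
Since (Z/47Z)^× is cyclic of order 46, the number of elements of order d is φ(d) when d | 46 and 0 otherwise.
2 | 46, and φ(2) = 2 − 1 = 1.

1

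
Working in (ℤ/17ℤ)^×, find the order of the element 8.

8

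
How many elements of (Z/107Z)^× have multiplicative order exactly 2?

1

φ(107) = 107 − 1 = 106 = 2 · 53.
Since (Z/107Z)^× is cyclic of order 106, the number of elements of order d is φ(d) when d | 106 and 0 otherwise.
2 | 106, and φ(2) = 2 − 1 = 1.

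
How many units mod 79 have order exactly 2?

φ(79) = 79 − 1 = 78 = 2 · 3 · 13.
(Z/79Z)^× is cyclic (|G| = 78); a cyclic group of order m has exactly φ(d) elements of each order d | m, and none otherwise.
2 | 78, and φ(2) = 2 − 1 = 1.

1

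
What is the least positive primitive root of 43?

φ(43) = 43 − 1 = 42 = 2 · 3 · 7.
Test candidates g = 2, 3, … against the prime factors q ∈ {2, 3, 7} of φ(43): g is a generator iff g^(42/q) ≢ 1 for every such q.
g = 2: 2^21 ≡ 42; 2^14 ≡ 1 — hits 1, so not a primitive root.
g = 3: 3^21 ≡ 42; 3^14 ≡ 36; 3^6 ≡ 41 — none is 1, so 3 is a primitive root.
The smallest primitive root modulo 43 is 3.

3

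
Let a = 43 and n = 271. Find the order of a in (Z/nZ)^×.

270

Since 43 ∈ (Z/271Z)^×, its order divides φ(271) = 271 − 1 = 270 = 2 · 3^3 · 5.
Divisors of 270: 1, 2, 3, 5, 6, 9, 10, 15, 18, 27, 30, 45, 54, 90, 135, 270.
Compute 43^d (mod 271) for the divisors d until we hit 1:
43^1 ≡ 43 (mod 271)
43^2 ≡ 223 (mod 271)
43^3 ≡ 104 (mod 271)
43^5 ≡ 157 (mod 271)
43^6 ≡ 247 (mod 271)
43^9 ≡ 214 (mod 271)
43^10 ≡ 259 (mod 271)
43^15 ≡ 13 (mod 271)
43^18 ≡ 268 (mod 271)
43^27 ≡ 171 (mod 271)
43^30 ≡ 169 (mod 271)
43^45 ≡ 29 (mod 271)
43^54 ≡ 244 (mod 271)
43^90 ≡ 28 (mod 271)
43^135 ≡ 270 (mod 271)
43^270 ≡ 1 (mod 271) ✓
The smallest such exponent is 270, so the order of 43 is 270.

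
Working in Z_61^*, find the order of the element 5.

30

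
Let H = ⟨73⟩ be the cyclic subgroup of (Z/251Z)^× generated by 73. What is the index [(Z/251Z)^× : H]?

2

ord(73) | φ(251) = 251 − 1 = 250 = 2 · 5^3.
Divisors of 250: 1, 2, 5, 10, 25, 50, 125, 250.
Test each divisor d:
73^1 ≡ 73 (mod 251)
73^2 ≡ 58 (mod 251)
73^5 ≡ 94 (mod 251)
73^10 ≡ 51 (mod 251)
73^25 ≡ 20 (mod 251)
73^50 ≡ 149 (mod 251)
73^125 ≡ 1 (mod 251) ✓
So ord_251(73) = 125, hence |⟨73⟩| = 125.
[(Z/251Z)^× : ⟨73⟩] = 250/125 = 2.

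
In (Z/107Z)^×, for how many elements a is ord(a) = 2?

1

φ(107) = 107 − 1 = 106 = 2 · 53.
In a cyclic group of order 106, there are φ(d) elements of order d for each divisor d of 106, and zero for non-divisors.
2 | 106, and φ(2) = 2 − 1 = 1.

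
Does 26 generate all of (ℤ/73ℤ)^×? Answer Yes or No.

φ(73) = 73 − 1 = 72 = 2^3 · 3^2.
It suffices to check that the order of 26 is not a proper divisor of 72: compute 26^(72/q) for q ∈ {2, 3}.
26^36 ≡ 72 (mod 73)  [q = 2: ≢ 1 ✓]
26^24 ≡ 8 (mod 73)  [q = 3: ≢ 1 ✓]
Every test exponent gives a nontrivial residue, hence 26 generates the full group.

Yes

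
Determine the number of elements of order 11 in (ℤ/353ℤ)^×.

10

φ(353) = 353 − 1 = 352 = 2^5 · 11.
(Z/353Z)^× is cyclic (|G| = 352); a cyclic group of order m has exactly φ(d) elements of each order d | m, and none otherwise.
11 | 352, and φ(11) = 11 − 1 = 10.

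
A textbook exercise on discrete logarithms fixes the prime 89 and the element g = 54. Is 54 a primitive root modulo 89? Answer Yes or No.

φ(89) = 89 − 1 = 88 = 2^3 · 11.
54 is a primitive root mod 89 iff 54^(φ(89)/q) ≢ 1 for every prime q | φ(89), i.e. q ∈ {2, 11}.
54^44 ≡ 88 (mod 89)  [q = 2: ≢ 1 ✓]
54^8 ≡ 16 (mod 89)  [q = 11: ≢ 1 ✓]
None equal 1, so ord_89(54) = 88: 54 is a primitive root.

Yes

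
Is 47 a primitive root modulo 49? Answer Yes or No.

Yes

φ(49) = φ(7^2) = 7·(7−1) = 42 = 2 · 3 · 7.
47 is a primitive root mod 49 iff 47^(φ(49)/q) ≢ 1 for every prime q | φ(49), i.e. q ∈ {2, 3, 7}.
47^21 ≡ 48 (mod 49)  [q = 2: ≢ 1 ✓]
47^14 ≡ 18 (mod 49)  [q = 3: ≢ 1 ✓]
47^6 ≡ 15 (mod 49)  [q = 7: ≢ 1 ✓]
All checks pass, so 47 has order 42 and is a primitive root modulo 49.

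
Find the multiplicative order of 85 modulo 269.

ord(85) | φ(269) = 269 − 1 = 268 = 2^2 · 67.
Divisors of 268: 1, 2, 4, 67, 134, 268.
Compute 85^d (mod 269) for the divisors d until we hit 1:
85^1 ≡ 85 (mod 269)
85^2 ≡ 231 (mod 269)
85^4 ≡ 99 (mod 269)
85^67 ≡ 187 (mod 269)
85^134 ≡ 268 (mod 269)
85^268 ≡ 1 (mod 269) ✓
The smallest such exponent is 268, so the order of 85 is 268.

268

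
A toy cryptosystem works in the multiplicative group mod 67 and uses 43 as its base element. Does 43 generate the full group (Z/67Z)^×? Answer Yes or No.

φ(67) = 67 − 1 = 66 = 2 · 3 · 11.
It suffices to check that the order of 43 is not a proper divisor of 66: compute 43^(66/q) for q ∈ {2, 3, 11}.
43^33 ≡ 66 (mod 67)  [q = 2: ≢ 1 ✓]
43^22 ≡ 1 (mod 67)  [q = 3: ≡ 1 ✗]
43^6 ≡ 15 (mod 67)  [q = 11: ≢ 1 ✓]
43^22 ≡ 1 shows ord(43) | 22, strictly less than φ(67); not a primitive root.

No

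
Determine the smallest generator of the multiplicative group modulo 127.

3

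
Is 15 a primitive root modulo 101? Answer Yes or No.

Yes

φ(101) = 101 − 1 = 100 = 2^2 · 5^2.
Test 15^(100/q) mod 101 for each prime factor q of 100:
15^50 ≡ 100 (mod 101)  [q = 2: ≢ 1 ✓]
15^20 ≡ 87 (mod 101)  [q = 5: ≢ 1 ✓]
Every test exponent gives a nontrivial residue, hence 15 generates the full group.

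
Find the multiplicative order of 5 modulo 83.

By Lagrange's theorem, ord_83(5) divides φ(83) = 83 − 1 = 82 = 2 · 41.
Divisors of 82: 1, 2, 41, 82.
Compute 5^d (mod 83) for the divisors d until we hit 1:
5^1 ≡ 5
5^2 ≡ 25
5^41 ≡ 82
5^82 ≡ 1
Hence ord(5) = 82.

82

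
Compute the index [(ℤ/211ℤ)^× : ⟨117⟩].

Since 117 ∈ (Z/211Z)^×, its order divides φ(211) = 211 − 1 = 210 = 2 · 3 · 5 · 7.
Divisors of 210: 1, 2, 3, 5, 6, 7, 10, 14, 15, 21, 30, 35, 42, 70, 105, 210.
Evaluate successive powers at the divisors of 210:
117^1 ≡ 117 (mod 211)
117^2 ≡ 185 (mod 211)
117^3 ≡ 123 (mod 211)
117^5 ≡ 178 (mod 211)
117^6 ≡ 148 (mod 211)
117^7 ≡ 14 (mod 211)
117^10 ≡ 34 (mod 211)
117^14 ≡ 196 (mod 211)
117^15 ≡ 144 (mod 211)
117^21 ≡ 1 (mod 211) ✓
So ord_211(117) = 21, hence |⟨117⟩| = 21.
[(Z/211Z)^× : ⟨117⟩] = 210/21 = 10.

10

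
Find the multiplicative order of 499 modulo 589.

90

Since 499 ∈ (Z/589Z)^×, its order divides φ(589) = φ(19·31) = (19−1)·(31−1) = 18·30 = 540 = 2^2 · 3^3 · 5.
Divisors of 540: 1, 2, 3, 4, 5, 6, 9, 10, 12, 15, 18, 20, 27, 30, 36, 45, 54, 60, 90, 108, 135, 180, 270, 540.
Test each divisor d:
499^1 ≡ 499 (mod 589)
499^2 ≡ 443 (mod 589)
499^3 ≡ 182 (mod 589)
499^4 ≡ 112 (mod 589)
499^5 ≡ 522 (mod 589)
499^6 ≡ 140 (mod 589)
499^9 ≡ 153 (mod 589)
499^10 ≡ 366 (mod 589)
499^12 ≡ 163 (mod 589)
499^15 ≡ 216 (mod 589)
499^18 ≡ 438 (mod 589)
499^20 ≡ 253 (mod 589)
499^27 ≡ 457 (mod 589)
499^30 ≡ 125 (mod 589)
499^36 ≡ 419 (mod 589)
499^45 ≡ 495 (mod 589)
499^54 ≡ 343 (mod 589)
499^60 ≡ 311 (mod 589)
499^90 ≡ 1 (mod 589) ✓
Hence ord(499) = 90.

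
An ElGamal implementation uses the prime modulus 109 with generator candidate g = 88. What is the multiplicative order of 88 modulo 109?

ord(88) | φ(109) = 109 − 1 = 108 = 2^2 · 3^3.
Divisors of 108: 1, 2, 3, 4, 6, 9, 12, 18, 27, 36, 54, 108.
Test each divisor d:
88^1 ≡ 88
88^2 ≡ 5
88^3 ≡ 4
88^4 ≡ 25
88^6 ≡ 16
88^9 ≡ 64
88^12 ≡ 38
88^18 ≡ 63
88^27 ≡ 108
88^36 ≡ 45
88^54 ≡ 1
The smallest such exponent is 54, so the order of 88 is 54.

54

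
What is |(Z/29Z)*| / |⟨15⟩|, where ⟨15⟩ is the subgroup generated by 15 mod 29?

1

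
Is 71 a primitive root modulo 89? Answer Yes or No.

No

φ(89) = 89 − 1 = 88 = 2^3 · 11.
An element g generates (Z/89Z)^× iff g^(88/q) ≢ 1 (mod 89) for each prime q ∈ {2, 11}.
71^44 ≡ 1 (mod 89)  [q = 2: ≡ 1 ✗]
71^8 ≡ 67 (mod 89)  [q = 11: ≢ 1 ✓]
71^44 ≡ 1 shows ord(71) | 44, strictly less than φ(89); not a primitive root.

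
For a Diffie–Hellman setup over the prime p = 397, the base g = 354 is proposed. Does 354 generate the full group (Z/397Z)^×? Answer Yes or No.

No

φ(397) = 397 − 1 = 396 = 2^2 · 3^2 · 11.
It suffices to check that the order of 354 is not a proper divisor of 396: compute 354^(396/q) for q ∈ {2, 3, 11}.
354^198 ≡ 1 (mod 397)  [q = 2: ≡ 1 ✗]
354^132 ≡ 1 (mod 397)  [q = 3: ≡ 1 ✗]
354^36 ≡ 290 (mod 397)  [q = 11: ≢ 1 ✓]
The check at q = 2 fails, so 354 generates a proper subgroup.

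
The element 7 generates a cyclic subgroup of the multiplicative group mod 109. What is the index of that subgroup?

The order of 7 must divide φ(109) = 109 − 1 = 108 = 2^2 · 3^3.
Divisors of 108: 1, 2, 3, 4, 6, 9, 12, 18, 27, 36, 54, 108.
Compute 7^d (mod 109) for the divisors d until we hit 1:
7^1 ≡ 7 (mod 109)
7^2 ≡ 49 (mod 109)
7^3 ≡ 16 (mod 109)
7^4 ≡ 3 (mod 109)
7^6 ≡ 38 (mod 109)
7^9 ≡ 63 (mod 109)
7^12 ≡ 27 (mod 109)
7^18 ≡ 45 (mod 109)
7^27 ≡ 1 (mod 109) ✓
Thus |⟨7⟩| = ord(7) = 27.
[(Z/109Z)^× : ⟨7⟩] = 108/27 = 4.

4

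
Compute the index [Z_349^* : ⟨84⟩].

Since 84 ∈ (Z/349Z)^×, its order divides φ(349) = 349 − 1 = 348 = 2^2 · 3 · 29.
Divisors of 348: 1, 2, 3, 4, 6, 12, 29, 58, 87, 116, 174, 348.
Evaluate successive powers at the divisors of 348:
84^1 ≡ 84 (mod 349)
84^2 ≡ 76 (mod 349)
84^3 ≡ 102 (mod 349)
84^4 ≡ 192 (mod 349)
84^6 ≡ 283 (mod 349)
84^12 ≡ 168 (mod 349)
84^29 ≡ 160 (mod 349)
84^58 ≡ 123 (mod 349)
84^87 ≡ 136 (mod 349)
84^116 ≡ 122 (mod 349)
84^174 ≡ 348 (mod 349)
84^348 ≡ 1 (mod 349) ✓
So ord_349(84) = 348, hence |⟨84⟩| = 348.
[(Z/349Z)^× : ⟨84⟩] = 348/348 = 1.

1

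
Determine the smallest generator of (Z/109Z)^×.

6

φ(109) = 109 − 1 = 108 = 2^2 · 3^3.
Test candidates g = 2, 3, … against the prime factors q ∈ {2, 3} of φ(109): g is a generator iff g^(108/q) ≢ 1 for every such q.
g = 2: 2^54 ≡ 108; 2^36 ≡ 1 — hits 1, so not a primitive root.
g = 3: 3^54 ≡ 1 — hits 1, so not a primitive root.
g = 4: 4^54 ≡ 1 — hits 1, so not a primitive root.
g = 5: 5^54 ≡ 1 — hits 1, so not a primitive root.
g = 6: 6^54 ≡ 108; 6^36 ≡ 63 — none is 1, so 6 is a primitive root.
The smallest primitive root modulo 109 is 6.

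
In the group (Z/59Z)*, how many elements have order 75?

0

φ(59) = 59 − 1 = 58 = 2 · 29.
Since (Z/59Z)^× is cyclic of order 58, the number of elements of order d is φ(d) when d | 58 and 0 otherwise.
75 does not divide 58, so no element of (Z/59Z)^× has order 75.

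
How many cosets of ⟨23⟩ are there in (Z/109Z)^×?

3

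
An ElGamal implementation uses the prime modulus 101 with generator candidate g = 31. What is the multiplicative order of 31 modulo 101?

25

By Lagrange's theorem, ord_101(31) divides φ(101) = 101 − 1 = 100 = 2^2 · 5^2.
Divisors of 100: 1, 2, 4, 5, 10, 20, 25, 50, 100.
Check 31^d mod 101 for each divisor in increasing order:
31^1 ≡ 31 (mod 101)
31^2 ≡ 52 (mod 101)
31^4 ≡ 78 (mod 101)
31^5 ≡ 95 (mod 101)
31^10 ≡ 36 (mod 101)
31^20 ≡ 84 (mod 101)
31^25 ≡ 1 (mod 101) ✓
Hence ord(31) = 25.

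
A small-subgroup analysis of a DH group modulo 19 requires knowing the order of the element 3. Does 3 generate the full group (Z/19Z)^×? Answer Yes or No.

φ(19) = 19 − 1 = 18 = 2 · 3^2.
3 is a primitive root mod 19 iff 3^(φ(19)/q) ≢ 1 for every prime q | φ(19), i.e. q ∈ {2, 3}.
3^9 ≡ 18 (mod 19)  [q = 2: ≢ 1 ✓]
3^6 ≡ 7 (mod 19)  [q = 3: ≢ 1 ✓]
None equal 1, so ord_19(3) = 18: 3 is a primitive root.

Yes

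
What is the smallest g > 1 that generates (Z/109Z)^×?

6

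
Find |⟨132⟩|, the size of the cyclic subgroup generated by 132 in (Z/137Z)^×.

136

The order of 132 must divide φ(137) = 137 − 1 = 136 = 2^3 · 17.
Divisors of 136: 1, 2, 4, 8, 17, 34, 68, 136.
Compute 132^d (mod 137) for the divisors d until we hit 1:
132^1 ≡ 132 (mod 137)
132^2 ≡ 25 (mod 137)
132^4 ≡ 77 (mod 137)
132^8 ≡ 38 (mod 137)
132^17 ≡ 41 (mod 137)
132^34 ≡ 37 (mod 137)
132^68 ≡ 136 (mod 137)
132^136 ≡ 1 (mod 137) ✓
Hence ord(132) = 136.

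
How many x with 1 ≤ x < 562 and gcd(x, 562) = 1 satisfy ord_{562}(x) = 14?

φ(562) = φ(2)·φ(281) = 1·280 = 280 = 2^3 · 5 · 7.
In a cyclic group of order 280, there are φ(d) elements of order d for each divisor d of 280, and zero for non-divisors.
14 = 2 · 7 divides 280, and φ(14) = 6.

6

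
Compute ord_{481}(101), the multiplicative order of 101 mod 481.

6

The order of 101 must divide φ(481) = φ(13·37) = (13−1)·(37−1) = 12·36 = 432 = 2^4 · 3^3.
Divisors of 432: 1, 2, 3, 4, 6, 8, 9, 12, 16, 18, 24, 27, 36, 48, 54, 72, 108, 144, 216, 432.
Test each divisor d:
101^1 ≡ 101 (mod 481)
101^2 ≡ 100 (mod 481)
101^3 ≡ 480 (mod 481)
101^4 ≡ 380 (mod 481)
101^6 ≡ 1 (mod 481) ✓
The smallest such exponent is 6, so the order of 101 is 6.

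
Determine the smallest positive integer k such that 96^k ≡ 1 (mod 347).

346

By Lagrange's theorem, ord_347(96) divides φ(347) = 347 − 1 = 346 = 2 · 173.
Divisors of 346: 1, 2, 173, 346.
Compute 96^d (mod 347) for the divisors d until we hit 1:
96^1 ≡ 96
96^2 ≡ 194
96^173 ≡ 346
96^346 ≡ 1
The smallest such exponent is 346, so the order of 96 is 346.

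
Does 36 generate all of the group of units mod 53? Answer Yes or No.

φ(53) = 53 − 1 = 52 = 2^2 · 13.
An element g generates (Z/53Z)^× iff g^(52/q) ≢ 1 (mod 53) for each prime q ∈ {2, 13}.
36^26 ≡ 1 (mod 53)  [q = 2: ≡ 1 ✗]
36^4 ≡ 46 (mod 53)  [q = 13: ≢ 1 ✓]
Since 36^26 ≡ 1, the order of 36 divides 26 < 52, so 36 is not a primitive root.

No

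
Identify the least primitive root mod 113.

φ(113) = 113 − 1 = 112 = 2^4 · 7.
Test candidates g = 2, 3, … against the prime factors q ∈ {2, 7} of φ(113): g is a generator iff g^(112/q) ≢ 1 for every such q.
g = 2: 2^56 ≡ 1 — hits 1, so not a primitive root.
g = 3: 3^56 ≡ 112; 3^16 ≡ 49 — none is 1, so 3 is a primitive root.
Hence the least primitive root of 113 is 3.

3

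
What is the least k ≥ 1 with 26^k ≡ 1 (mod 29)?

28

Since 26 ∈ (Z/29Z)^×, its order divides φ(29) = 29 − 1 = 28 = 2^2 · 7.
Divisors of 28: 1, 2, 4, 7, 14, 28.
Evaluate successive powers at the divisors of 28:
26^1 ≡ 26 (mod 29)
26^2 ≡ 9 (mod 29)
26^4 ≡ 23 (mod 29)
26^7 ≡ 17 (mod 29)
26^14 ≡ 28 (mod 29)
26^28 ≡ 1 (mod 29) ✓
So ord_29(26) = 28.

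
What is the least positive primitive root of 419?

2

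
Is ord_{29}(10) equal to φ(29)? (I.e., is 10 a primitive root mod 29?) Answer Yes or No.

Yes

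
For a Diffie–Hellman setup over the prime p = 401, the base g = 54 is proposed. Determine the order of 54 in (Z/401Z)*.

400

By Lagrange's theorem, ord_401(54) divides φ(401) = 401 − 1 = 400 = 2^4 · 5^2.
Divisors of 400: 1, 2, 4, 5, 8, 10, 16, 20, 25, 40, 50, 80, 100, 200, 400.
Check 54^d mod 401 for each divisor in increasing order:
54^1 ≡ 54 (mod 401)
54^2 ≡ 109 (mod 401)
54^4 ≡ 252 (mod 401)
54^5 ≡ 375 (mod 401)
54^8 ≡ 146 (mod 401)
54^10 ≡ 275 (mod 401)
54^16 ≡ 63 (mod 401)
54^20 ≡ 237 (mod 401)
54^25 ≡ 254 (mod 401)
54^40 ≡ 29 (mod 401)
54^50 ≡ 356 (mod 401)
54^80 ≡ 39 (mod 401)
54^100 ≡ 20 (mod 401)
54^200 ≡ 400 (mod 401)
54^400 ≡ 1 (mod 401) ✓
The smallest such exponent is 400, so the order of 54 is 400.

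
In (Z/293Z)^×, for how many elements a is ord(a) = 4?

φ(293) = 293 − 1 = 292 = 2^2 · 73.
(Z/293Z)^× is cyclic (|G| = 292); a cyclic group of order m has exactly φ(d) elements of each order d | m, and none otherwise.
4 = 2^2 divides 292, and φ(4) = 2.

2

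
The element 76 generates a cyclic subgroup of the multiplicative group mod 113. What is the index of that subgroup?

ord(76) | φ(113) = 113 − 1 = 112 = 2^4 · 7.
Divisors of 112: 1, 2, 4, 7, 8, 14, 16, 28, 56, 112.
Test each divisor d:
76^1 ≡ 76 (mod 113)
76^2 ≡ 13 (mod 113)
76^4 ≡ 56 (mod 113)
76^7 ≡ 71 (mod 113)
76^8 ≡ 85 (mod 113)
76^14 ≡ 69 (mod 113)
76^16 ≡ 106 (mod 113)
76^28 ≡ 15 (mod 113)
76^56 ≡ 112 (mod 113)
76^112 ≡ 1 (mod 113) ✓
Thus |⟨76⟩| = ord(76) = 112.
Index = |(Z/113Z)^×| / |⟨76⟩| = 112 / 112 = 1.

1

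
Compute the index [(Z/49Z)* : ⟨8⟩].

6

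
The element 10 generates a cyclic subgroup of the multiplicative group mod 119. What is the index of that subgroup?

2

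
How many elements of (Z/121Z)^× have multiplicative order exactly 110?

40

φ(121) = φ(11^2) = 11·(11−1) = 110 = 2 · 5 · 11.
Since (Z/121Z)^× is cyclic of order 110, the number of elements of order d is φ(d) when d | 110 and 0 otherwise.
110 = 2 · 5 · 11 divides 110, and φ(110) = 40.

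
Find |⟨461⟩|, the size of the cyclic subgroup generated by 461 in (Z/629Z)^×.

By Lagrange's theorem, ord_629(461) divides φ(629) = φ(17·37) = (17−1)·(37−1) = 16·36 = 576 = 2^6 · 3^2.
Divisors of 576: 1, 2, 3, 4, 6, 8, 9, 12, 16, 18, 24, 32, 36, 48, 64, 72, 96, 144, 192, 288, 576.
Evaluate successive powers at the divisors of 576:
461^1 ≡ 461
461^2 ≡ 548
461^3 ≡ 399
461^4 ≡ 271
461^6 ≡ 64
461^8 ≡ 477
461^9 ≡ 376
461^12 ≡ 322
461^16 ≡ 460
461^18 ≡ 480
461^24 ≡ 528
461^32 ≡ 256
461^36 ≡ 186
461^48 ≡ 137
461^64 ≡ 120
461^72 ≡ 1
The smallest such exponent is 72, so the order of 461 is 72.

72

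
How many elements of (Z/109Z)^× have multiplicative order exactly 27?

18

φ(109) = 109 − 1 = 108 = 2^2 · 3^3.
Since (Z/109Z)^× is cyclic of order 108, the number of elements of order d is φ(d) when d | 108 and 0 otherwise.
27 = 3^3 divides 108, and φ(27) = 18.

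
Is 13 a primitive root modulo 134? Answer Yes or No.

Yes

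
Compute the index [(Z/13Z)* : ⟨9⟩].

By Lagrange's theorem, ord_13(9) divides φ(13) = 13 − 1 = 12 = 2^2 · 3.
Divisors of 12: 1, 2, 3, 4, 6, 12.
Evaluate successive powers at the divisors of 12:
9^1 ≡ 9
9^2 ≡ 3
9^3 ≡ 1
Thus |⟨9⟩| = ord(9) = 3.
Index = |(Z/13Z)^×| / |⟨9⟩| = 12 / 3 = 4.

4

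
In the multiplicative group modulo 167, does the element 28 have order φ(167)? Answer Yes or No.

No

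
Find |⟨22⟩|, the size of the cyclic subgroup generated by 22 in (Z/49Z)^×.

7

ord(22) | φ(49) = φ(7^2) = 7·(7−1) = 42 = 2 · 3 · 7.
Divisors of 42: 1, 2, 3, 6, 7, 14, 21, 42.
Test each divisor d:
22^1 ≡ 22
22^2 ≡ 43
22^3 ≡ 15
22^6 ≡ 29
22^7 ≡ 1
Hence ord(22) = 7.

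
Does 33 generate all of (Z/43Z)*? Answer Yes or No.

Yes

φ(43) = 43 − 1 = 42 = 2 · 3 · 7.
Test 33^(42/q) mod 43 for each prime factor q of 42:
33^21 ≡ 42 (mod 43)  [q = 2: ≢ 1 ✓]
33^14 ≡ 36 (mod 43)  [q = 3: ≢ 1 ✓]
33^6 ≡ 35 (mod 43)  [q = 7: ≢ 1 ✓]
Every test exponent gives a nontrivial residue, hence 33 generates the full group.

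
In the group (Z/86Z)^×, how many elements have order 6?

2

φ(86) = φ(2)·φ(43) = 1·42 = 42 = 2 · 3 · 7.
(Z/86Z)^× is cyclic (|G| = 42); a cyclic group of order m has exactly φ(d) elements of each order d | m, and none otherwise.
6 = 2 · 3 divides 42, and φ(6) = 2.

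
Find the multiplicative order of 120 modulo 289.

17

ord(120) | φ(289) = φ(17^2) = 17·(17−1) = 272 = 2^4 · 17.
Divisors of 272: 1, 2, 4, 8, 16, 17, 34, 68, 136, 272.
Evaluate successive powers at the divisors of 272:
120^1 ≡ 120 (mod 289)
120^2 ≡ 239 (mod 289)
120^4 ≡ 188 (mod 289)
120^8 ≡ 86 (mod 289)
120^16 ≡ 171 (mod 289)
120^17 ≡ 1 (mod 289) ✓
Hence ord(120) = 17.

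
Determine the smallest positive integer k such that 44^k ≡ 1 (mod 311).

310

ord(44) | φ(311) = 311 − 1 = 310 = 2 · 5 · 31.
Divisors of 310: 1, 2, 5, 10, 31, 62, 155, 310.
Test each divisor d:
44^1 ≡ 44
44^2 ≡ 70
44^5 ≡ 77
44^10 ≡ 20
44^31 ≡ 259
44^62 ≡ 216
44^155 ≡ 310
44^310 ≡ 1
Hence ord(44) = 310.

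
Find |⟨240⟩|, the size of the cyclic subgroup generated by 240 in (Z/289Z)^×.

ord(240) | φ(289) = φ(17^2) = 17·(17−1) = 272 = 2^4 · 17.
Divisors of 272: 1, 2, 4, 8, 16, 17, 34, 68, 136, 272.
Compute 240^d (mod 289) for the divisors d until we hit 1:
240^1 ≡ 240 (mod 289)
240^2 ≡ 89 (mod 289)
240^4 ≡ 118 (mod 289)
240^8 ≡ 52 (mod 289)
240^16 ≡ 103 (mod 289)
240^17 ≡ 155 (mod 289)
240^34 ≡ 38 (mod 289)
240^68 ≡ 288 (mod 289)
240^136 ≡ 1 (mod 289) ✓
Hence ord(240) = 136.

136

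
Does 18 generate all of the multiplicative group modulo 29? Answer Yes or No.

Yes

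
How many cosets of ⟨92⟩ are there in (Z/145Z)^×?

4

Since 92 ∈ (Z/145Z)^×, its order divides φ(145) = φ(5·29) = (5−1)·(29−1) = 4·28 = 112 = 2^4 · 7.
Divisors of 112: 1, 2, 4, 7, 8, 14, 16, 28, 56, 112.
Test each divisor d:
92^1 ≡ 92
92^2 ≡ 54
92^4 ≡ 16
92^7 ≡ 28
92^8 ≡ 111
92^14 ≡ 59
92^16 ≡ 141
92^28 ≡ 1
So ord_145(92) = 28, hence |⟨92⟩| = 28.
Index = |(Z/145Z)^×| / |⟨92⟩| = 112 / 28 = 4.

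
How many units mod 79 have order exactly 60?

0

φ(79) = 79 − 1 = 78 = 2 · 3 · 13.
Since (Z/79Z)^× is cyclic of order 78, the number of elements of order d is φ(d) when d | 78 and 0 otherwise.
Here 78 is not a multiple of 60, so there are no elements of order 60.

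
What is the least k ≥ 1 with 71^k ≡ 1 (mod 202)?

The order of 71 must divide φ(202) = φ(2)·φ(101) = 1·100 = 100 = 2^2 · 5^2.
Divisors of 100: 1, 2, 4, 5, 10, 20, 25, 50, 100.
Compute 71^d (mod 202) for the divisors d until we hit 1:
71^1 ≡ 71 (mod 202)
71^2 ≡ 193 (mod 202)
71^4 ≡ 81 (mod 202)
71^5 ≡ 95 (mod 202)
71^10 ≡ 137 (mod 202)
71^20 ≡ 185 (mod 202)
71^25 ≡ 1 (mod 202) ✓
So ord_202(71) = 25.

25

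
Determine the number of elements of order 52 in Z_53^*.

24

φ(53) = 53 − 1 = 52 = 2^2 · 13.
In a cyclic group of order 52, there are φ(d) elements of order d for each divisor d of 52, and zero for non-divisors.
52 = 2^2 · 13 divides 52, and φ(52) = 24.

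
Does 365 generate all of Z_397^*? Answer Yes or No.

φ(397) = 397 − 1 = 396 = 2^2 · 3^2 · 11.
It suffices to check that the order of 365 is not a proper divisor of 396: compute 365^(396/q) for q ∈ {2, 3, 11}.
365^198 ≡ 396 (mod 397)  [q = 2: ≢ 1 ✓]
365^132 ≡ 1 (mod 397)  [q = 3: ≡ 1 ✗]
365^36 ≡ 16 (mod 397)  [q = 11: ≢ 1 ✓]
365^132 ≡ 1 shows ord(365) | 132, strictly less than φ(397); not a primitive root.

No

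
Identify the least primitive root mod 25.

2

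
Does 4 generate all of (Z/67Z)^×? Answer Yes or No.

No

φ(67) = 67 − 1 = 66 = 2 · 3 · 11.
4 is a primitive root mod 67 iff 4^(φ(67)/q) ≢ 1 for every prime q | φ(67), i.e. q ∈ {2, 3, 11}.
4^33 ≡ 1 (mod 67)  [q = 2: ≡ 1 ✗]
4^22 ≡ 29 (mod 67)  [q = 3: ≢ 1 ✓]
4^6 ≡ 9 (mod 67)  [q = 11: ≢ 1 ✓]
Since 4^33 ≡ 1, the order of 4 divides 33 < 66, so 4 is not a primitive root.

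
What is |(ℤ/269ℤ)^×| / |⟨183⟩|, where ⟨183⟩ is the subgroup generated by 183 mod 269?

1

The order of 183 must divide φ(269) = 269 − 1 = 268 = 2^2 · 67.
Divisors of 268: 1, 2, 4, 67, 134, 268.
Check 183^d mod 269 for each divisor in increasing order:
183^1 ≡ 183
183^2 ≡ 133
183^4 ≡ 204
183^67 ≡ 187
183^134 ≡ 268
183^268 ≡ 1
Thus |⟨183⟩| = ord(183) = 268.
[(Z/269Z)^× : ⟨183⟩] = 268/268 = 1.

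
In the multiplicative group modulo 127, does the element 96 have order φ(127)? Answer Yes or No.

Yes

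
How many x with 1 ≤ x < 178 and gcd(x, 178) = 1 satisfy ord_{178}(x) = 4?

2

φ(178) = φ(2)·φ(89) = 1·88 = 88 = 2^3 · 11.
(Z/178Z)^× is cyclic (|G| = 88); a cyclic group of order m has exactly φ(d) elements of each order d | m, and none otherwise.
4 = 2^2 divides 88, and φ(4) = 2.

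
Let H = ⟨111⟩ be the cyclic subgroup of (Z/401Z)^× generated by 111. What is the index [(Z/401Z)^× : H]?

2

ord(111) | φ(401) = 401 − 1 = 400 = 2^4 · 5^2.
Divisors of 400: 1, 2, 4, 5, 8, 10, 16, 20, 25, 40, 50, 80, 100, 200, 400.
Check 111^d mod 401 for each divisor in increasing order:
111^1 ≡ 111 (mod 401)
111^2 ≡ 291 (mod 401)
111^4 ≡ 70 (mod 401)
111^5 ≡ 151 (mod 401)
111^8 ≡ 88 (mod 401)
111^10 ≡ 345 (mod 401)
111^16 ≡ 125 (mod 401)
111^20 ≡ 329 (mod 401)
111^25 ≡ 356 (mod 401)
111^40 ≡ 372 (mod 401)
111^50 ≡ 20 (mod 401)
111^80 ≡ 39 (mod 401)
111^100 ≡ 400 (mod 401)
111^200 ≡ 1 (mod 401) ✓
So ord_401(111) = 200, hence |⟨111⟩| = 200.
[(Z/401Z)^× : ⟨111⟩] = 400/200 = 2.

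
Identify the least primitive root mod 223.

φ(223) = 223 − 1 = 222 = 2 · 3 · 37.
Test candidates g = 2, 3, … against the prime factors q ∈ {2, 3, 37} of φ(223): g is a generator iff g^(222/q) ≢ 1 for every such q.
g = 2: 2^111 ≡ 1 — hits 1, so not a primitive root.
g = 3: 3^111 ≡ 222; 3^74 ≡ 183; 3^6 ≡ 60 — none is 1, so 3 is a primitive root.
So 3 is the smallest generator of (Z/223Z)^×.

3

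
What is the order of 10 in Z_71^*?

35

Since 10 ∈ (Z/71Z)^×, its order divides φ(71) = 71 − 1 = 70 = 2 · 5 · 7.
Divisors of 70: 1, 2, 5, 7, 10, 14, 35, 70.
Check 10^d mod 71 for each divisor in increasing order:
10^1 ≡ 10
10^2 ≡ 29
10^5 ≡ 32
10^7 ≡ 5
10^10 ≡ 30
10^14 ≡ 25
10^35 ≡ 1
Therefore the multiplicative order of 10 modulo 71 is 35.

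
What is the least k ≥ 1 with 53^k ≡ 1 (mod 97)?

48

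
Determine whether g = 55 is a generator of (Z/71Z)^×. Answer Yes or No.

Yes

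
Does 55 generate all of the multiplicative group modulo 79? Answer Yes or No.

φ(79) = 79 − 1 = 78 = 2 · 3 · 13.
Test 55^(78/q) mod 79 for each prime factor q of 78:
55^39 ≡ 1 (mod 79)  [q = 2: ≡ 1 ✗]
55^26 ≡ 23 (mod 79)  [q = 3: ≢ 1 ✓]
55^6 ≡ 1 (mod 79)  [q = 13: ≡ 1 ✗]
Since 55^39 ≡ 1, the order of 55 divides 39 < 78, so 55 is not a primitive root.

No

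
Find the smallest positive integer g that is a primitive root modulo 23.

5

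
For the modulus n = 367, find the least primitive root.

φ(367) = 367 − 1 = 366 = 2 · 3 · 61.
g is a primitive root iff g^(366/q) ≢ 1 (mod 367) for each prime q ∈ {2, 3, 61}.
g = 2: 2^183 ≡ 1 — hits 1, so not a primitive root.
g = 3: 3^183 ≡ 366; 3^122 ≡ 1 — hits 1, so not a primitive root.
g = 4: 4^183 ≡ 1 — hits 1, so not a primitive root.
g = 5: 5^183 ≡ 366; 5^122 ≡ 1 — hits 1, so not a primitive root.
g = 6: 6^183 ≡ 366; 6^122 ≡ 283; 6^6 ≡ 47 — none is 1, so 6 is a primitive root.
The smallest primitive root modulo 367 is 6.

6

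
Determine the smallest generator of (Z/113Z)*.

3

φ(113) = 113 − 1 = 112 = 2^4 · 7.
g is a primitive root iff g^(112/q) ≢ 1 (mod 113) for each prime q ∈ {2, 7}.
g = 2: 2^56 ≡ 1 — hits 1, so not a primitive root.
g = 3: 3^56 ≡ 112; 3^16 ≡ 49 — none is 1, so 3 is a primitive root.
So 3 is the smallest generator of (Z/113Z)^×.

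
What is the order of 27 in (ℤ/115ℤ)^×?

By Lagrange's theorem, ord_115(27) divides φ(115) = φ(5·23) = (5−1)·(23−1) = 4·22 = 88 = 2^3 · 11.
Divisors of 88: 1, 2, 4, 8, 11, 22, 44, 88.
Test each divisor d:
27^1 ≡ 27
27^2 ≡ 39
27^4 ≡ 26
27^8 ≡ 101
27^11 ≡ 93
27^22 ≡ 24
27^44 ≡ 1
So ord_115(27) = 44.

44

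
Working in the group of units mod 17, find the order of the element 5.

The order of 5 must divide φ(17) = 17 − 1 = 16 = 2^4.
Divisors of 16: 1, 2, 4, 8, 16.
Evaluate successive powers at the divisors of 16:
5^1 ≡ 5
5^2 ≡ 8
5^4 ≡ 13
5^8 ≡ 16
5^16 ≡ 1
The smallest such exponent is 16, so the order of 5 is 16.

16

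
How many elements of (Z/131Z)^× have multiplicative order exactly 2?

1

φ(131) = 131 − 1 = 130 = 2 · 5 · 13.
In a cyclic group of order 130, there are φ(d) elements of order d for each divisor d of 130, and zero for non-divisors.
2 | 130, and φ(2) = 2 − 1 = 1.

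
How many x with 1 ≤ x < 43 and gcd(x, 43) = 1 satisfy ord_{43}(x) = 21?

φ(43) = 43 − 1 = 42 = 2 · 3 · 7.
In a cyclic group of order 42, there are φ(d) elements of order d for each divisor d of 42, and zero for non-divisors.
21 = 3 · 7 divides 42, and φ(21) = 12.

12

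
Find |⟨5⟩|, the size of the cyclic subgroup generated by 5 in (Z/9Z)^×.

ord(5) | φ(9) = φ(3^2) = 3·(3−1) = 6 = 2 · 3.
Divisors of 6: 1, 2, 3, 6.
Evaluate successive powers at the divisors of 6:
5^1 ≡ 5 (mod 9)
5^2 ≡ 7 (mod 9)
5^3 ≡ 8 (mod 9)
5^6 ≡ 1 (mod 9) ✓
So ord_9(5) = 6.

6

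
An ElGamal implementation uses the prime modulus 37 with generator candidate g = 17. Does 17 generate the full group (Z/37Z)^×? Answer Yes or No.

φ(37) = 37 − 1 = 36 = 2^2 · 3^2.
It suffices to check that the order of 17 is not a proper divisor of 36: compute 17^(36/q) for q ∈ {2, 3}.
17^18 ≡ 36 (mod 37)  [q = 2: ≢ 1 ✓]
17^12 ≡ 26 (mod 37)  [q = 3: ≢ 1 ✓]
None equal 1, so ord_37(17) = 36: 17 is a primitive root.

Yes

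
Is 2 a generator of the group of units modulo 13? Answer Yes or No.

Yes

φ(13) = 13 − 1 = 12 = 2^2 · 3.
Test 2^(12/q) mod 13 for each prime factor q of 12:
2^6 ≡ 12 (mod 13)  [q = 2: ≢ 1 ✓]
2^4 ≡ 3 (mod 13)  [q = 3: ≢ 1 ✓]
None equal 1, so ord_13(2) = 12: 2 is a primitive root.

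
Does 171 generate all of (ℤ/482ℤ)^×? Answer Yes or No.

Yes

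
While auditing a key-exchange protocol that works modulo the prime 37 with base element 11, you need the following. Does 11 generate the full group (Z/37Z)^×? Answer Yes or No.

No

φ(37) = 37 − 1 = 36 = 2^2 · 3^2.
It suffices to check that the order of 11 is not a proper divisor of 36: compute 11^(36/q) for q ∈ {2, 3}.
11^18 ≡ 1 (mod 37)  [q = 2: ≡ 1 ✗]
11^12 ≡ 1 (mod 37)  [q = 3: ≡ 1 ✗]
11^18 ≡ 1 shows ord(11) | 18, strictly less than φ(37); not a primitive root.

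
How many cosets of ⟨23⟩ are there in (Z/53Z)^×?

13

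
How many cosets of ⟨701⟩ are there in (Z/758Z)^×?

18

By Lagrange's theorem, ord_758(701) divides φ(758) = φ(2)·φ(379) = 1·378 = 378 = 2 · 3^3 · 7.
Divisors of 378: 1, 2, 3, 6, 7, 9, 14, 18, 21, 27, 42, 54, 63, 126, 189, 378.
Check 701^d mod 758 for each divisor in increasing order:
701^1 ≡ 701
701^2 ≡ 217
701^3 ≡ 517
701^6 ≡ 473
701^7 ≡ 327
701^9 ≡ 465
701^14 ≡ 51
701^18 ≡ 195
701^21 ≡ 1
Thus |⟨701⟩| = ord(701) = 21.
Index = |(Z/758Z)^×| / |⟨701⟩| = 378 / 21 = 18.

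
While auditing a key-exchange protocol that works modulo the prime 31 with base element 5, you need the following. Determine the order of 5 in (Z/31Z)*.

3

By Lagrange's theorem, ord_31(5) divides φ(31) = 31 − 1 = 30 = 2 · 3 · 5.
Divisors of 30: 1, 2, 3, 5, 6, 10, 15, 30.
Test each divisor d:
5^1 ≡ 5 (mod 31)
5^2 ≡ 25 (mod 31)
5^3 ≡ 1 (mod 31) ✓
The smallest such exponent is 3, so the order of 5 is 3.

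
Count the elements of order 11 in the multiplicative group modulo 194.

0

φ(194) = φ(2)·φ(97) = 1·96 = 96 = 2^5 · 3.
Since (Z/194Z)^× is cyclic of order 96, the number of elements of order d is φ(d) when d | 96 and 0 otherwise.
11 does not divide 96, so no element of (Z/194Z)^× has order 11.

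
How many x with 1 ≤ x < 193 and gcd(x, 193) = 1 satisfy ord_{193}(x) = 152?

0

φ(193) = 193 − 1 = 192 = 2^6 · 3.
In a cyclic group of order 192, there are φ(d) elements of order d for each divisor d of 192, and zero for non-divisors.
152 does not divide 192, so no element of (Z/193Z)^× has order 152.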